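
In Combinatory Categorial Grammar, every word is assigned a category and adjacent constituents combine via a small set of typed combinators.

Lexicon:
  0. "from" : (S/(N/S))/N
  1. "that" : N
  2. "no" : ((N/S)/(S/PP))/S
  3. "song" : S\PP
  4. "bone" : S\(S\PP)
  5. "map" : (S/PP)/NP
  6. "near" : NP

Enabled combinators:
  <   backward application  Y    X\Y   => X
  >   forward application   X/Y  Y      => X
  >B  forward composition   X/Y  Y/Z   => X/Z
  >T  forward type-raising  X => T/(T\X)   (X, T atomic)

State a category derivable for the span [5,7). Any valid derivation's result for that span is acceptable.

[0,7] S   >
  [0,2] S/(N/S)   >
    [0,1] "from" : (S/(N/S))/N
    [1,2] "that" : N
  [2,7] N/S   >
    [2,5] (N/S)/(S/PP)   >
      [2,3] "no" : ((N/S)/(S/PP))/S
      [3,5] S   <
        [3,4] "song" : S\PP
        [4,5] "bone" : S\(S\PP)
    [5,7] S/PP   >
      [5,6] "map" : (S/PP)/NP
      [6,7] "near" : NP

S/PP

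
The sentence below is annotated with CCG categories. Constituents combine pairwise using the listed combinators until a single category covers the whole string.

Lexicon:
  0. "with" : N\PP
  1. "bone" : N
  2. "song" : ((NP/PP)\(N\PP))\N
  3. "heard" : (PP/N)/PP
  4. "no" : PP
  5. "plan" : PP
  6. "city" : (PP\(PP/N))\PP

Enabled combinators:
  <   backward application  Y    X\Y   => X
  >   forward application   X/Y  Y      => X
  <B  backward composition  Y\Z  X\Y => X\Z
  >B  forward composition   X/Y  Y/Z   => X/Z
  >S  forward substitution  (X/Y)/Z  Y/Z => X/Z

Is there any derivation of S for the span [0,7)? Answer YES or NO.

NO

N\PP N ((NP/PP)\(N\PP))\N (PP/N)/PP PP PP (PP\(PP/N))\PP
CKY chart[0,7] = {NP}; S ∉ chart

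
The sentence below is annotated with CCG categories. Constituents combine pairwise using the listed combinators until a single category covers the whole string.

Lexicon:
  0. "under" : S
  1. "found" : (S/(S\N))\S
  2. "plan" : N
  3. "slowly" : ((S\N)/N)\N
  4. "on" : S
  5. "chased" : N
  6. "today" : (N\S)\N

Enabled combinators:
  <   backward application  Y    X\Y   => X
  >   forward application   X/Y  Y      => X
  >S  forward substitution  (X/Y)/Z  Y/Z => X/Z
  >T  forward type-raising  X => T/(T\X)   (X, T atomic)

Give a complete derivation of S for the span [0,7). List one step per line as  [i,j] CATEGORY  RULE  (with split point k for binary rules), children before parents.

[0,1] S  lex  "under"
[1,2] (S/(S\N))\S  lex  "found"
[0,2] S/(S\N)  <  k=1
[2,3] N  lex  "plan"
[3,4] ((S\N)/N)\N  lex  "slowly"
[2,4] (S\N)/N  <  k=3
[4,5] S  lex  "on"
[5,6] N  lex  "chased"
[6,7] (N\S)\N  lex  "today"
[5,7] N\S  <  k=6
[4,7] N  <  k=5
[2,7] S\N  >  k=4
[0,7] S  >  k=2

[0,7] S   >
  [0,2] S/(S\N)   <
    [0,1] "under" : S
    [1,2] "found" : (S/(S\N))\S
  [2,7] S\N   >
    [2,4] (S\N)/N   <
      [2,3] "plan" : N
      [3,4] "slowly" : ((S\N)/N)\N
    [4,7] N   <
      [4,5] "on" : S
      [5,7] N\S   <
        [5,6] "chased" : N
        [6,7] "today" : (N\S)\N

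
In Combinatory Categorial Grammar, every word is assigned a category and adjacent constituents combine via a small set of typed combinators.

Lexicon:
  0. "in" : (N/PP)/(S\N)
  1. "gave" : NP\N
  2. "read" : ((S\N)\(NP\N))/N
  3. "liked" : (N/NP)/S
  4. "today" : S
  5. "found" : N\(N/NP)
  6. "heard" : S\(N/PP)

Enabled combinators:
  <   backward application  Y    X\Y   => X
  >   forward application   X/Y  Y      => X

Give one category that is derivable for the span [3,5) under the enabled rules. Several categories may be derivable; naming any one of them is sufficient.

[0,7] S   <
  [0,6] N/PP   >
    [0,1] "in" : (N/PP)/(S\N)
    [1,6] S\N   <
      [1,2] "gave" : NP\N
      [2,6] (S\N)\(NP\N)   >
        [2,3] "read" : ((S\N)\(NP\N))/N
        [3,6] N   <
          [3,5] N/NP   >
            [3,4] "liked" : (N/NP)/S
            [4,5] "today" : S
          [5,6] "found" : N\(N/NP)
  [6,7] "heard" : S\(N/PP)

N/NP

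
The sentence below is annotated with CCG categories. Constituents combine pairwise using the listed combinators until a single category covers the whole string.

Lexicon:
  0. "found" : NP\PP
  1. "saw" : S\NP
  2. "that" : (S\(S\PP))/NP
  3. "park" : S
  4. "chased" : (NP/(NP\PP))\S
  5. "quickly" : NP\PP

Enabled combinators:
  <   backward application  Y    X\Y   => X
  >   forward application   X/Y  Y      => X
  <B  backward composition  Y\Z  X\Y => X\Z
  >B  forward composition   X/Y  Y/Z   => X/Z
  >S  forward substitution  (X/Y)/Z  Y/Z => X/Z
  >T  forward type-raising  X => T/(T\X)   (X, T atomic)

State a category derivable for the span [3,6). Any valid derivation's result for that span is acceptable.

NP

[0,6] S   <
  [0,2] S\PP   <B
    [0,1] "found" : NP\PP
    [1,2] "saw" : S\NP
  [2,6] S\(S\PP)   >
    [2,3] "that" : (S\(S\PP))/NP
    [3,6] NP   >
      [3,5] NP/(NP\PP)   <
        [3,4] "park" : S
        [4,5] "chased" : (NP/(NP\PP))\S
      [5,6] "quickly" : NP\PP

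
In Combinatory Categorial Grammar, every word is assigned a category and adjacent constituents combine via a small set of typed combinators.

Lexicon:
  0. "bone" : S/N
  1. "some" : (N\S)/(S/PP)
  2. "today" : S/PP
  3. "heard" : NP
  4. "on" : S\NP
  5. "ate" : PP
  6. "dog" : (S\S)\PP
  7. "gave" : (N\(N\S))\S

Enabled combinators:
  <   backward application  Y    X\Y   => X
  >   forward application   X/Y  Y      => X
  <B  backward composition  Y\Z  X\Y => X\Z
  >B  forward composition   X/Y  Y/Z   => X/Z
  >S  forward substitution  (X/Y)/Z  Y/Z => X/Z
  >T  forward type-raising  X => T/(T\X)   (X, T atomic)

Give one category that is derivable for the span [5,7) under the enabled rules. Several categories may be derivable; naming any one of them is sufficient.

S\S

[0,8] S   >
  [0,1] "bone" : S/N
  [1,8] N   <
    [1,3] N\S   >
      [1,2] "some" : (N\S)/(S/PP)
      [2,3] "today" : S/PP
    [3,8] N\(N\S)   <
      [3,7] S   <
        [3,4] "heard" : NP
        [4,7] S\NP   <B
          [4,5] "on" : S\NP
          [5,7] S\S   <
            [5,6] "ate" : PP
            [6,7] "dog" : (S\S)\PP
      [7,8] "gave" : (N\(N\S))\S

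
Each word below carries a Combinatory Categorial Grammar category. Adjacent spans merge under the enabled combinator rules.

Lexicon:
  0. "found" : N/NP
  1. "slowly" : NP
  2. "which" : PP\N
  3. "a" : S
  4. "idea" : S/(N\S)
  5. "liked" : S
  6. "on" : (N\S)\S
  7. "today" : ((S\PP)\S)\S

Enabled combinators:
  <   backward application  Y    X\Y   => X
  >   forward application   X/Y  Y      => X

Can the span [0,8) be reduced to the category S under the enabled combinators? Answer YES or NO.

YES

[0,8] S   <
  [0,3] PP   <
    [0,2] N   >
      [0,1] "found" : N/NP
      [1,2] "slowly" : NP
    [2,3] "which" : PP\N
  [3,8] S\PP   <
    [3,4] "a" : S
    [4,8] (S\PP)\S   <
      [4,7] S   >
        [4,5] "idea" : S/(N\S)
        [5,7] N\S   <
          [5,6] "liked" : S
          [6,7] "on" : (N\S)\S
      [7,8] "today" : ((S\PP)\S)\S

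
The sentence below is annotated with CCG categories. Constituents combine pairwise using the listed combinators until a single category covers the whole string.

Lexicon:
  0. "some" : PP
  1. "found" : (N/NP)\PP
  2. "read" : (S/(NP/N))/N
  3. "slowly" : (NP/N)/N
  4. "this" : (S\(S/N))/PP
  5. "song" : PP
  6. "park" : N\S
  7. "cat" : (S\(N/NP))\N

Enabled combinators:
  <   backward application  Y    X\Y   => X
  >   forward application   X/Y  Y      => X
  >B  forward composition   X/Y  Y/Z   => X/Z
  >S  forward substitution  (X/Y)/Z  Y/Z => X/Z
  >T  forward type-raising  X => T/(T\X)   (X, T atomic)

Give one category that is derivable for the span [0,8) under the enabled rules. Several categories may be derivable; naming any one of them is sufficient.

[0,8] S   <
  [0,2] N/NP   <
    [0,1] "some" : PP
    [1,2] "found" : (N/NP)\PP
  [2,8] S\(N/NP)   <
    [2,7] N   <
      [2,6] S   <
        [2,4] S/N   >S
          [2,3] "read" : (S/(NP/N))/N
          [3,4] "slowly" : (NP/N)/N
        [4,6] S\(S/N)   >
          [4,5] "this" : (S\(S/N))/PP
          [5,6] "song" : PP
      [6,7] "park" : N\S
    [7,8] "cat" : (S\(N/NP))\N

S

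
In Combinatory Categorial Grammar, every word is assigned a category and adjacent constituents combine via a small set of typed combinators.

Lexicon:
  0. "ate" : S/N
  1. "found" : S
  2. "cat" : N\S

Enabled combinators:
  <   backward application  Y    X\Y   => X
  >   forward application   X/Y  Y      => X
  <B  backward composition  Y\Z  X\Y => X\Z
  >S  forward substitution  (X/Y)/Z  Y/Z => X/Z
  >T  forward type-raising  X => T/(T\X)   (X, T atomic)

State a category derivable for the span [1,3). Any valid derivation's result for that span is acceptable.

[0,3] S   >
  [0,1] "ate" : S/N
  [1,3] N   <
    [1,2] "found" : S
    [2,3] "cat" : N\S

N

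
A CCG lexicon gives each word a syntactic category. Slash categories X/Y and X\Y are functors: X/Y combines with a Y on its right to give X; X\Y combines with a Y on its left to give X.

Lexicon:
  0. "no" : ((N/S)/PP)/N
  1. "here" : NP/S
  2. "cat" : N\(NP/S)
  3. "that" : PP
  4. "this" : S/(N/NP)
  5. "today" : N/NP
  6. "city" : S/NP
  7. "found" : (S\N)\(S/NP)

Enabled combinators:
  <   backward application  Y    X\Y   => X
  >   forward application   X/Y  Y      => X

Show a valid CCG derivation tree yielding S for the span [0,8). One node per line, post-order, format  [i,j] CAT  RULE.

[0,8] S   <
  [0,6] N   >
    [0,4] N/S   >
      [0,3] (N/S)/PP   >
        [0,1] "no" : ((N/S)/PP)/N
        [1,3] N   <
          [1,2] "here" : NP/S
          [2,3] "cat" : N\(NP/S)
      [3,4] "that" : PP
    [4,6] S   >
      [4,5] "this" : S/(N/NP)
      [5,6] "today" : N/NP
  [6,8] S\N   <
    [6,7] "city" : S/NP
    [7,8] "found" : (S\N)\(S/NP)

[0,1] ((N/S)/PP)/N  lex  "no"
[1,2] NP/S  lex  "here"
[2,3] N\(NP/S)  lex  "cat"
[1,3] N  <  k=2
[0,3] (N/S)/PP  >  k=1
[3,4] PP  lex  "that"
[0,4] N/S  >  k=3
[4,5] S/(N/NP)  lex  "this"
[5,6] N/NP  lex  "today"
[4,6] S  >  k=5
[0,6] N  >  k=4
[6,7] S/NP  lex  "city"
[7,8] (S\N)\(S/NP)  lex  "found"
[6,8] S\N  <  k=7
[0,8] S  <  k=6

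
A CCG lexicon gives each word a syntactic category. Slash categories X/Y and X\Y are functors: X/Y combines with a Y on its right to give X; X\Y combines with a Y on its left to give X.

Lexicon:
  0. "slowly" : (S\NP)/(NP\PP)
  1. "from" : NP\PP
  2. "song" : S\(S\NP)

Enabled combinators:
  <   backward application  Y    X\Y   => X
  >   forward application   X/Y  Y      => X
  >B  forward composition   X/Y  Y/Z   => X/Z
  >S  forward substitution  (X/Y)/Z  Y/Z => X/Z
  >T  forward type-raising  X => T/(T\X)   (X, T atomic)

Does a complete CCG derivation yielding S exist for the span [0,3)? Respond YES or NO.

YES

[0,3] S   <
  [0,2] S\NP   >
    [0,1] "slowly" : (S\NP)/(NP\PP)
    [1,2] "from" : NP\PP
  [2,3] "song" : S\(S\NP)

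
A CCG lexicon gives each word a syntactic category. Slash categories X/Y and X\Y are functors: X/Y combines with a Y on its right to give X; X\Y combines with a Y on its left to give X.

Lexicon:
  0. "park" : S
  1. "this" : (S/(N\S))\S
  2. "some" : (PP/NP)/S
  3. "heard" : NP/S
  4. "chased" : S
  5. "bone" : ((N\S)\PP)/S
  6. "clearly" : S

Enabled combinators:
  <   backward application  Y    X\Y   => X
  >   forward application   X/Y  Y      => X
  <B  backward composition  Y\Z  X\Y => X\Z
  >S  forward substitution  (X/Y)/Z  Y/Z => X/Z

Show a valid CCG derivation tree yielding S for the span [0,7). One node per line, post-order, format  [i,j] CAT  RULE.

[0,7] S   >
  [0,2] S/(N\S)   <
    [0,1] "park" : S
    [1,2] "this" : (S/(N\S))\S
  [2,7] N\S   <
    [2,5] PP   >
      [2,4] PP/S   >S
        [2,3] "some" : (PP/NP)/S
        [3,4] "heard" : NP/S
      [4,5] "chased" : S
    [5,7] (N\S)\PP   >
      [5,6] "bone" : ((N\S)\PP)/S
      [6,7] "clearly" : S

[0,1] S  lex  "park"
[1,2] (S/(N\S))\S  lex  "this"
[0,2] S/(N\S)  <  k=1
[2,3] (PP/NP)/S  lex  "some"
[3,4] NP/S  lex  "heard"
[2,4] PP/S  >S  k=3
[4,5] S  lex  "chased"
[2,5] PP  >  k=4
[5,6] ((N\S)\PP)/S  lex  "bone"
[6,7] S  lex  "clearly"
[5,7] (N\S)\PP  >  k=6
[2,7] N\S  <  k=5
[0,7] S  >  k=2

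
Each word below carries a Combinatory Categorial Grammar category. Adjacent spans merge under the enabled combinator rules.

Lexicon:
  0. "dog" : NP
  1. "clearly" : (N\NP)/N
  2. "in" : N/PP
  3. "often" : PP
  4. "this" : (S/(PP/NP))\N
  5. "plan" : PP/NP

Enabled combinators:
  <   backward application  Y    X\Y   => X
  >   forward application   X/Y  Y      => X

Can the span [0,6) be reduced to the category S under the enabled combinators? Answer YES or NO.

[0,6] S   >
  [0,5] S/(PP/NP)   <
    [0,4] N   <
      [0,1] "dog" : NP
      [1,4] N\NP   >
        [1,2] "clearly" : (N\NP)/N
        [2,4] N   >
          [2,3] "in" : N/PP
          [3,4] "often" : PP
    [4,5] "this" : (S/(PP/NP))\N
  [5,6] "plan" : PP/NP

YES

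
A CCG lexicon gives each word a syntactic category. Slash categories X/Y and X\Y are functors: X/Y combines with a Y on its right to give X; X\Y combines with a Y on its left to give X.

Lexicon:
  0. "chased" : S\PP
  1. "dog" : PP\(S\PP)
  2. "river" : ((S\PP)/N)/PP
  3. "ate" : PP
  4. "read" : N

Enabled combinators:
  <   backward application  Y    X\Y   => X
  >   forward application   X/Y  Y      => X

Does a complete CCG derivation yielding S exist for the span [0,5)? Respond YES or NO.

[0,5] S   <
  [0,2] PP   <
    [0,1] "chased" : S\PP
    [1,2] "dog" : PP\(S\PP)
  [2,5] S\PP   >
    [2,4] (S\PP)/N   >
      [2,3] "river" : ((S\PP)/N)/PP
      [3,4] "ate" : PP
    [4,5] "read" : N

YES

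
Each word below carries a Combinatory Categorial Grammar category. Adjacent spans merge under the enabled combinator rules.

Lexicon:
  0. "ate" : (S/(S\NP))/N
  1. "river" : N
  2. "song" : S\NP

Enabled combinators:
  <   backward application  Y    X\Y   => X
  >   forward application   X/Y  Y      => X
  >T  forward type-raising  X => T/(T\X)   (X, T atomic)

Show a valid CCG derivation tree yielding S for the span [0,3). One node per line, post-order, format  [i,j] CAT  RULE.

[0,1] (S/(S\NP))/N  lex  "ate"
[1,2] N  lex  "river"
[0,2] S/(S\NP)  >  k=1
[2,3] S\NP  lex  "song"
[0,3] S  >  k=2

[0,3] S   >
  [0,2] S/(S\NP)   >
    [0,1] "ate" : (S/(S\NP))/N
    [1,2] "river" : N
  [2,3] "song" : S\NP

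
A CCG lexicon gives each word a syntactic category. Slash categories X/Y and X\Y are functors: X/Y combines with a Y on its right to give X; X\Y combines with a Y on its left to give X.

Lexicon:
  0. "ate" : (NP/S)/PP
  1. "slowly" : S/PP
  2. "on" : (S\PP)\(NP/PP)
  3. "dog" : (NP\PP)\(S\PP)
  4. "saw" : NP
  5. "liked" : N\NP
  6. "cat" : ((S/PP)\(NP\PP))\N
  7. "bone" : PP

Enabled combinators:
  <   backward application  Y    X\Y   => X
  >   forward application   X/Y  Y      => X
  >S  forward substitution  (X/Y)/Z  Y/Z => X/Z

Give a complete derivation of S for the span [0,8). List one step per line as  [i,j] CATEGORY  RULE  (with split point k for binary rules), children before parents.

[0,8] S   >
  [0,7] S/PP   <
    [0,4] NP\PP   <
      [0,3] S\PP   <
        [0,2] NP/PP   >S
          [0,1] "ate" : (NP/S)/PP
          [1,2] "slowly" : S/PP
        [2,3] "on" : (S\PP)\(NP/PP)
      [3,4] "dog" : (NP\PP)\(S\PP)
    [4,7] (S/PP)\(NP\PP)   <
      [4,6] N   <
        [4,5] "saw" : NP
        [5,6] "liked" : N\NP
      [6,7] "cat" : ((S/PP)\(NP\PP))\N
  [7,8] "bone" : PP

[0,1] (NP/S)/PP  lex  "ate"
[1,2] S/PP  lex  "slowly"
[0,2] NP/PP  >S  k=1
[2,3] (S\PP)\(NP/PP)  lex  "on"
[0,3] S\PP  <  k=2
[3,4] (NP\PP)\(S\PP)  lex  "dog"
[0,4] NP\PP  <  k=3
[4,5] NP  lex  "saw"
[5,6] N\NP  lex  "liked"
[4,6] N  <  k=5
[6,7] ((S/PP)\(NP\PP))\N  lex  "cat"
[4,7] (S/PP)\(NP\PP)  <  k=6
[0,7] S/PP  <  k=4
[7,8] PP  lex  "bone"
[0,8] S  >  k=7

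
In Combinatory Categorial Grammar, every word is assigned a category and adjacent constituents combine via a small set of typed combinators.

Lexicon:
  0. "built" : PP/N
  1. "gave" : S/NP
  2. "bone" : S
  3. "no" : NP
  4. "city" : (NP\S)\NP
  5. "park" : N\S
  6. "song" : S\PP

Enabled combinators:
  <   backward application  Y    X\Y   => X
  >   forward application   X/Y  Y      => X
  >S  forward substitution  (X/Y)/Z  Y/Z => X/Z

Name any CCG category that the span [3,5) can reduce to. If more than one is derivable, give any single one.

NP\S

[0,7] S   <
  [0,6] PP   >
    [0,1] "built" : PP/N
    [1,6] N   <
      [1,5] S   >
        [1,2] "gave" : S/NP
        [2,5] NP   <
          [2,3] "bone" : S
          [3,5] NP\S   <
            [3,4] "no" : NP
            [4,5] "city" : (NP\S)\NP
      [5,6] "park" : N\S
  [6,7] "song" : S\PP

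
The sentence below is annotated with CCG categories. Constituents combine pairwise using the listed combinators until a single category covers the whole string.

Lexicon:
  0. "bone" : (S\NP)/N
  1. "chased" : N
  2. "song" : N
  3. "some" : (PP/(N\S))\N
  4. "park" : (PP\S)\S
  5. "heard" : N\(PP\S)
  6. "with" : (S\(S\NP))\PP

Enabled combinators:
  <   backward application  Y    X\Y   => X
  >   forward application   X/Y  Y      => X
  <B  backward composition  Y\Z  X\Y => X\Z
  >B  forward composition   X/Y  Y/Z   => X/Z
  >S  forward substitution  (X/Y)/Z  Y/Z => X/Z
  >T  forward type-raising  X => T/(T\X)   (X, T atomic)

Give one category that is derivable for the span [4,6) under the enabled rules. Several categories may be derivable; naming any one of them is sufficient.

N\S

[0,7] S   <
  [0,2] S\NP   >
    [0,1] "bone" : (S\NP)/N
    [1,2] "chased" : N
  [2,7] S\(S\NP)   <
    [2,6] PP   >
      [2,4] PP/(N\S)   <
        [2,3] "song" : N
        [3,4] "some" : (PP/(N\S))\N
      [4,6] N\S   <B
        [4,5] "park" : (PP\S)\S
        [5,6] "heard" : N\(PP\S)
    [6,7] "with" : (S\(S\NP))\PP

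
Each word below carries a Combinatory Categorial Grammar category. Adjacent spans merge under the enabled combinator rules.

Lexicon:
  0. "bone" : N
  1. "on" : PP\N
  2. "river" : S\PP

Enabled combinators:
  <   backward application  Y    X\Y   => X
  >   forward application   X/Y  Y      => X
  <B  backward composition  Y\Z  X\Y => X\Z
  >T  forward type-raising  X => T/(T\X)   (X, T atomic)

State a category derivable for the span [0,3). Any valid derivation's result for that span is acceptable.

[0,3] S   <
  [0,2] PP   <
    [0,1] "bone" : N
    [1,2] "on" : PP\N
  [2,3] "river" : S\PP

S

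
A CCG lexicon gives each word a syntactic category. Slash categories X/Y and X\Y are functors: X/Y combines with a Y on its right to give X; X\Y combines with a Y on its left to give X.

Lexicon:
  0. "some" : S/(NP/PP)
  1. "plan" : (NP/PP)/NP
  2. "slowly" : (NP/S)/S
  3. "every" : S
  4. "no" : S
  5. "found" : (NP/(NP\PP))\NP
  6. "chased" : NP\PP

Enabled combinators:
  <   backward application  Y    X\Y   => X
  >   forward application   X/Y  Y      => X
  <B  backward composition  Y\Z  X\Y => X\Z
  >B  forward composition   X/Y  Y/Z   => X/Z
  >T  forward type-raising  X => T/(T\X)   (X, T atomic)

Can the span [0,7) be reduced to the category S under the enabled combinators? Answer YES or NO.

[0,7] S   >
  [0,2] S/NP   >B
    [0,1] "some" : S/(NP/PP)
    [1,2] "plan" : (NP/PP)/NP
  [2,7] NP   >
    [2,6] NP/(NP\PP)   <
      [2,5] NP   >
        [2,4] NP/S   >
          [2,3] "slowly" : (NP/S)/S
          [3,4] "every" : S
        [4,5] "no" : S
      [5,6] "found" : (NP/(NP\PP))\NP
    [6,7] "chased" : NP\PP

YES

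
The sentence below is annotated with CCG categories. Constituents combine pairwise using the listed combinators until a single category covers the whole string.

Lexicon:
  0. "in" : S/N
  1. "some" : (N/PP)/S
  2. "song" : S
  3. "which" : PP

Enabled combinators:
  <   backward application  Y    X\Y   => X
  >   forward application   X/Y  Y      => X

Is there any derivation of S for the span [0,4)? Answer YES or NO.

[0,4] S   >
  [0,1] "in" : S/N
  [1,4] N   >
    [1,3] N/PP   >
      [1,2] "some" : (N/PP)/S
      [2,3] "song" : S
    [3,4] "which" : PP

YES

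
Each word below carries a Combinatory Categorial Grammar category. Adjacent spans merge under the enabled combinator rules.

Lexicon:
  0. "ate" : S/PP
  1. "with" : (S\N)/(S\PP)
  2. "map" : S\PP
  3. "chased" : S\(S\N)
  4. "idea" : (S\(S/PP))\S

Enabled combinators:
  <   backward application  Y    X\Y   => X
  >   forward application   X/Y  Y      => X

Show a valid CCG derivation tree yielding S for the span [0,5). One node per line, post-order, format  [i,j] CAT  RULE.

[0,1] S/PP  lex  "ate"
[1,2] (S\N)/(S\PP)  lex  "with"
[2,3] S\PP  lex  "map"
[1,3] S\N  >  k=2
[3,4] S\(S\N)  lex  "chased"
[1,4] S  <  k=3
[4,5] (S\(S/PP))\S  lex  "idea"
[1,5] S\(S/PP)  <  k=4
[0,5] S  <  k=1

[0,5] S   <
  [0,1] "ate" : S/PP
  [1,5] S\(S/PP)   <
    [1,4] S   <
      [1,3] S\N   >
        [1,2] "with" : (S\N)/(S\PP)
        [2,3] "map" : S\PP
      [3,4] "chased" : S\(S\N)
    [4,5] "idea" : (S\(S/PP))\S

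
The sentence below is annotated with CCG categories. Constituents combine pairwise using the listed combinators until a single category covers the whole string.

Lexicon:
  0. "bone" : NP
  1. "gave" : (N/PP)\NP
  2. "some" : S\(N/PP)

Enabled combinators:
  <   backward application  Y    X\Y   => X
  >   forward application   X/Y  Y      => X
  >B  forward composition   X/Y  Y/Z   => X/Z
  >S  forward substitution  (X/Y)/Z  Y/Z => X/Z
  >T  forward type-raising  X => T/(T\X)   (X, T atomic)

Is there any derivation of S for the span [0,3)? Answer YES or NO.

[0,3] S   <
  [0,2] N/PP   <
    [0,1] "bone" : NP
    [1,2] "gave" : (N/PP)\NP
  [2,3] "some" : S\(N/PP)

YES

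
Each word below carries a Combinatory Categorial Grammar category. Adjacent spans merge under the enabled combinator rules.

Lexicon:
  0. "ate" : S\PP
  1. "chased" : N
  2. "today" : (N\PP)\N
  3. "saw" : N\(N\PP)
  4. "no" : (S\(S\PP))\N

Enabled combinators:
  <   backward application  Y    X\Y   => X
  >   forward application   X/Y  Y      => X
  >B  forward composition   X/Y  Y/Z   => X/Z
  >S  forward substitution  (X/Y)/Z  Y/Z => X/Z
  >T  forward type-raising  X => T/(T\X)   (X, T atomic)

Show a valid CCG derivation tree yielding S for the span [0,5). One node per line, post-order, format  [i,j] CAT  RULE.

[0,5] S   <
  [0,1] "ate" : S\PP
  [1,5] S\(S\PP)   <
    [1,4] N   <
      [1,3] N\PP   <
        [1,2] "chased" : N
        [2,3] "today" : (N\PP)\N
      [3,4] "saw" : N\(N\PP)
    [4,5] "no" : (S\(S\PP))\N

[0,1] S\PP  lex  "ate"
[1,2] N  lex  "chased"
[2,3] (N\PP)\N  lex  "today"
[1,3] N\PP  <  k=2
[3,4] N\(N\PP)  lex  "saw"
[1,4] N  <  k=3
[4,5] (S\(S\PP))\N  lex  "no"
[1,5] S\(S\PP)  <  k=4
[0,5] S  <  k=1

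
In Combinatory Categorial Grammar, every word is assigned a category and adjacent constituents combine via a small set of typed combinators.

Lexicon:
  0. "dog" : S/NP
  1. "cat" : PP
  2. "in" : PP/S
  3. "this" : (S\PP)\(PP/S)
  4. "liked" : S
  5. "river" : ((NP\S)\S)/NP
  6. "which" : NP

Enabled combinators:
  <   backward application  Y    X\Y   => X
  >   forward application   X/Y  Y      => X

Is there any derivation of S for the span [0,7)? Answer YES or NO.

YES

[0,7] S   >
  [0,1] "dog" : S/NP
  [1,7] NP   <
    [1,4] S   <
      [1,2] "cat" : PP
      [2,4] S\PP   <
        [2,3] "in" : PP/S
        [3,4] "this" : (S\PP)\(PP/S)
    [4,7] NP\S   <
      [4,5] "liked" : S
      [5,7] (NP\S)\S   >
        [5,6] "river" : ((NP\S)\S)/NP
        [6,7] "which" : NP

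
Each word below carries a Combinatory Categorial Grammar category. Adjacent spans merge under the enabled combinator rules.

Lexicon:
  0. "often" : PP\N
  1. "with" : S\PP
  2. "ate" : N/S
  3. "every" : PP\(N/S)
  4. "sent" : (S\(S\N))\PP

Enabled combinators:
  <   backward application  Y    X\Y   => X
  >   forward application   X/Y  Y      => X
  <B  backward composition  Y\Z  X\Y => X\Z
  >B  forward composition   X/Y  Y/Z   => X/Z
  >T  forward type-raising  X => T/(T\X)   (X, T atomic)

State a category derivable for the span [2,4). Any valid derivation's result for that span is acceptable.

PP

[0,5] S   <
  [0,2] S\N   <B
    [0,1] "often" : PP\N
    [1,2] "with" : S\PP
  [2,5] S\(S\N)   <
    [2,4] PP   <
      [2,3] "ate" : N/S
      [3,4] "every" : PP\(N/S)
    [4,5] "sent" : (S\(S\N))\PP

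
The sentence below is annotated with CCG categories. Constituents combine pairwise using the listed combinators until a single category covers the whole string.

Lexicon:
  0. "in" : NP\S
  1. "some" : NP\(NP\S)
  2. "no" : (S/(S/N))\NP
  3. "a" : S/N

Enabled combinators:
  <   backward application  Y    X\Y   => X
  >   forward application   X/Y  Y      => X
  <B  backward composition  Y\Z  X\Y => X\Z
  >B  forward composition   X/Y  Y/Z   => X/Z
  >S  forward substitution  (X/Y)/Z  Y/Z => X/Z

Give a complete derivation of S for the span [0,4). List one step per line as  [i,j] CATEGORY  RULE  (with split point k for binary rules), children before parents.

[0,1] NP\S  lex  "in"
[1,2] NP\(NP\S)  lex  "some"
[0,2] NP  <  k=1
[2,3] (S/(S/N))\NP  lex  "no"
[0,3] S/(S/N)  <  k=2
[3,4] S/N  lex  "a"
[0,4] S  >  k=3

[0,4] S   >
  [0,3] S/(S/N)   <
    [0,2] NP   <
      [0,1] "in" : NP\S
      [1,2] "some" : NP\(NP\S)
    [2,3] "no" : (S/(S/N))\NP
  [3,4] "a" : S/N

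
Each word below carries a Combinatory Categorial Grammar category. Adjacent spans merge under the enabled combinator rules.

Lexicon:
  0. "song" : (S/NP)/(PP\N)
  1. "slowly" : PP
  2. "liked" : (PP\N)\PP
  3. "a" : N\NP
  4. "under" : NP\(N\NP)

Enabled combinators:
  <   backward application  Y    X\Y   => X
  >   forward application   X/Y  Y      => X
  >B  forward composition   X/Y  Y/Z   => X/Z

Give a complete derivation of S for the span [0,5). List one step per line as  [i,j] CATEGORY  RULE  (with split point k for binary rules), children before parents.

[0,5] S   >
  [0,3] S/NP   >
    [0,1] "song" : (S/NP)/(PP\N)
    [1,3] PP\N   <
      [1,2] "slowly" : PP
      [2,3] "liked" : (PP\N)\PP
  [3,5] NP   <
    [3,4] "a" : N\NP
    [4,5] "under" : NP\(N\NP)

[0,1] (S/NP)/(PP\N)  lex  "song"
[1,2] PP  lex  "slowly"
[2,3] (PP\N)\PP  lex  "liked"
[1,3] PP\N  <  k=2
[0,3] S/NP  >  k=1
[3,4] N\NP  lex  "a"
[4,5] NP\(N\NP)  lex  "under"
[3,5] NP  <  k=4
[0,5] S  >  k=3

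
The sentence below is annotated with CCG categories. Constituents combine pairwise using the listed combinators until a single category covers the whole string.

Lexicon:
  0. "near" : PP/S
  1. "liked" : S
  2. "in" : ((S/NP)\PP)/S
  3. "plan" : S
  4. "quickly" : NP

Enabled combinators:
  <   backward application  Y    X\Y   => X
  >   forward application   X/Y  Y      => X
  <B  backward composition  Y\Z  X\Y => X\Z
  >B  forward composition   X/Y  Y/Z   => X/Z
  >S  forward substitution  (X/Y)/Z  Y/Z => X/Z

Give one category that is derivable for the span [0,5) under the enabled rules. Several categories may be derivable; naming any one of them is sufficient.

S

[0,5] S   >
  [0,4] S/NP   <
    [0,2] PP   >
      [0,1] "near" : PP/S
      [1,2] "liked" : S
    [2,4] (S/NP)\PP   >
      [2,3] "in" : ((S/NP)\PP)/S
      [3,4] "plan" : S
  [4,5] "quickly" : NP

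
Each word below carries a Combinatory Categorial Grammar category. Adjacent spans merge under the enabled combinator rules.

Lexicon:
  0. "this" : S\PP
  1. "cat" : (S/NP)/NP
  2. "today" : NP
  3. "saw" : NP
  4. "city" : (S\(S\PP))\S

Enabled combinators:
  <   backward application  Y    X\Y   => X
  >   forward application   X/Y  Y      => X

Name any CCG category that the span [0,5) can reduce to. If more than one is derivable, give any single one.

[0,5] S   <
  [0,1] "this" : S\PP
  [1,5] S\(S\PP)   <
    [1,4] S   >
      [1,3] S/NP   >
        [1,2] "cat" : (S/NP)/NP
        [2,3] "today" : NP
      [3,4] "saw" : NP
    [4,5] "city" : (S\(S\PP))\S

S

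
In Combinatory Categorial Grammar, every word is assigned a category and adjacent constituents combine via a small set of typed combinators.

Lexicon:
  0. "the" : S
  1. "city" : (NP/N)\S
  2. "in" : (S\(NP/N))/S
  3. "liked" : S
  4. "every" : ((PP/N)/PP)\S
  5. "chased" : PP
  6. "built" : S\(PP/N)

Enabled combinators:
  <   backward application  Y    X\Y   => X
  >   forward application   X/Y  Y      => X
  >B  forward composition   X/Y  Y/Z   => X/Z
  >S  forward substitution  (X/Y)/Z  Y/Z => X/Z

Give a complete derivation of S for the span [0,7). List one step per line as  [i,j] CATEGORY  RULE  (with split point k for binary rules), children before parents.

[0,1] S  lex  "the"
[1,2] (NP/N)\S  lex  "city"
[0,2] NP/N  <  k=1
[2,3] (S\(NP/N))/S  lex  "in"
[3,4] S  lex  "liked"
[4,5] ((PP/N)/PP)\S  lex  "every"
[3,5] (PP/N)/PP  <  k=4
[5,6] PP  lex  "chased"
[3,6] PP/N  >  k=5
[6,7] S\(PP/N)  lex  "built"
[3,7] S  <  k=6
[2,7] S\(NP/N)  >  k=3
[0,7] S  <  k=2

[0,7] S   <
  [0,2] NP/N   <
    [0,1] "the" : S
    [1,2] "city" : (NP/N)\S
  [2,7] S\(NP/N)   >
    [2,3] "in" : (S\(NP/N))/S
    [3,7] S   <
      [3,6] PP/N   >
        [3,5] (PP/N)/PP   <
          [3,4] "liked" : S
          [4,5] "every" : ((PP/N)/PP)\S
        [5,6] "chased" : PP
      [6,7] "built" : S\(PP/N)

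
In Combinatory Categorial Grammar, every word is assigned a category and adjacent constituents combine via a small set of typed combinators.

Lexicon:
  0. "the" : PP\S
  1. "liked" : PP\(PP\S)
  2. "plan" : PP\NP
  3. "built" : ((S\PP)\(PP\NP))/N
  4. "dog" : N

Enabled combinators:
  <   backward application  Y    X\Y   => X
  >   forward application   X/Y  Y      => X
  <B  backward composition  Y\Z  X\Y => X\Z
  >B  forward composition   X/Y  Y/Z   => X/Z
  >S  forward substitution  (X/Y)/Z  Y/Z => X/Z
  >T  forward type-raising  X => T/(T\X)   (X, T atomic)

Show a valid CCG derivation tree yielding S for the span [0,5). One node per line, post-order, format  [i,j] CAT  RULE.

[0,5] S   <
  [0,2] PP   <
    [0,1] "the" : PP\S
    [1,2] "liked" : PP\(PP\S)
  [2,5] S\PP   <
    [2,3] "plan" : PP\NP
    [3,5] (S\PP)\(PP\NP)   >
      [3,4] "built" : ((S\PP)\(PP\NP))/N
      [4,5] "dog" : N

[0,1] PP\S  lex  "the"
[1,2] PP\(PP\S)  lex  "liked"
[0,2] PP  <  k=1
[2,3] PP\NP  lex  "plan"
[3,4] ((S\PP)\(PP\NP))/N  lex  "built"
[4,5] N  lex  "dog"
[3,5] (S\PP)\(PP\NP)  >  k=4
[2,5] S\PP  <  k=3
[0,5] S  <  k=2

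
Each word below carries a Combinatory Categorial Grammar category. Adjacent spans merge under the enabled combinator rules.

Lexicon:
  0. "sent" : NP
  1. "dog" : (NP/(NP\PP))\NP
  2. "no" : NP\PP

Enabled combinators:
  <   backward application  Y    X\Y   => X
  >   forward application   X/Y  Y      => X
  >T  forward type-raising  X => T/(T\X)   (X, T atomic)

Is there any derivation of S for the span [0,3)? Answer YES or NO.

NO

NP (NP/(NP\PP))\NP NP\PP
CKY chart[0,3] = {N/(N\NP), NP, NP/(NP\NP), PP/(PP\NP), S/(S\NP)}; S ∉ chart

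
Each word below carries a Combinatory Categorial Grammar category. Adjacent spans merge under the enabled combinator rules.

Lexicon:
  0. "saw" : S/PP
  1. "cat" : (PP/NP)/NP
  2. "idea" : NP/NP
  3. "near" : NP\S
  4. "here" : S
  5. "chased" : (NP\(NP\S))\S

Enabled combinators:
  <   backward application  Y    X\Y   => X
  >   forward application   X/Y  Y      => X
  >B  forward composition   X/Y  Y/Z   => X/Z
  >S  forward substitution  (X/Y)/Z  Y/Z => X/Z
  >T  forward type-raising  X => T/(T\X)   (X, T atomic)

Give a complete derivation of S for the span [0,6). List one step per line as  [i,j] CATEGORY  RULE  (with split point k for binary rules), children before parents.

[0,6] S   >
  [0,3] S/NP   >B
    [0,1] "saw" : S/PP
    [1,3] PP/NP   >S
      [1,2] "cat" : (PP/NP)/NP
      [2,3] "idea" : NP/NP
  [3,6] NP   <
    [3,4] "near" : NP\S
    [4,6] NP\(NP\S)   <
      [4,5] "here" : S
      [5,6] "chased" : (NP\(NP\S))\S

[0,1] S/PP  lex  "saw"
[1,2] (PP/NP)/NP  lex  "cat"
[2,3] NP/NP  lex  "idea"
[1,3] PP/NP  >S  k=2
[0,3] S/NP  >B  k=1
[3,4] NP\S  lex  "near"
[4,5] S  lex  "here"
[5,6] (NP\(NP\S))\S  lex  "chased"
[4,6] NP\(NP\S)  <  k=5
[3,6] NP  <  k=4
[0,6] S  >  k=3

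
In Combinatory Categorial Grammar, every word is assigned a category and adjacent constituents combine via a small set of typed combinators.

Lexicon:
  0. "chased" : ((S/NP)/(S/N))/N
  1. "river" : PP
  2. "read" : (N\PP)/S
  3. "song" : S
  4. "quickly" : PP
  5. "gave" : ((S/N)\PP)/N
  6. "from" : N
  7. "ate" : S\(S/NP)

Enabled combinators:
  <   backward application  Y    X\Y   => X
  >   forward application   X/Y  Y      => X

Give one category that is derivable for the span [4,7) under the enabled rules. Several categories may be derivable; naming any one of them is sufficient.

[0,8] S   <
  [0,7] S/NP   >
    [0,4] (S/NP)/(S/N)   >
      [0,1] "chased" : ((S/NP)/(S/N))/N
      [1,4] N   <
        [1,2] "river" : PP
        [2,4] N\PP   >
          [2,3] "read" : (N\PP)/S
          [3,4] "song" : S
    [4,7] S/N   <
      [4,5] "quickly" : PP
      [5,7] (S/N)\PP   >
        [5,6] "gave" : ((S/N)\PP)/N
        [6,7] "from" : N
  [7,8] "ate" : S\(S/NP)

S/N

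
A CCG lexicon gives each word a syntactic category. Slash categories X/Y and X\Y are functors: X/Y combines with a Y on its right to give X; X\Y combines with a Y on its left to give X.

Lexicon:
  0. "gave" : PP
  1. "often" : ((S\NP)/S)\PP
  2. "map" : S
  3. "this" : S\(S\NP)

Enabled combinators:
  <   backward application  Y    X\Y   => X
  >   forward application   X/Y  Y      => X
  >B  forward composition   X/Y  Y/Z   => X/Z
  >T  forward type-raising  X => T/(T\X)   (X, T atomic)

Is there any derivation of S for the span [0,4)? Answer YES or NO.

YES

[0,4] S   <
  [0,3] S\NP   >
    [0,2] (S\NP)/S   <
      [0,1] "gave" : PP
      [1,2] "often" : ((S\NP)/S)\PP
    [2,3] "map" : S
  [3,4] "this" : S\(S\NP)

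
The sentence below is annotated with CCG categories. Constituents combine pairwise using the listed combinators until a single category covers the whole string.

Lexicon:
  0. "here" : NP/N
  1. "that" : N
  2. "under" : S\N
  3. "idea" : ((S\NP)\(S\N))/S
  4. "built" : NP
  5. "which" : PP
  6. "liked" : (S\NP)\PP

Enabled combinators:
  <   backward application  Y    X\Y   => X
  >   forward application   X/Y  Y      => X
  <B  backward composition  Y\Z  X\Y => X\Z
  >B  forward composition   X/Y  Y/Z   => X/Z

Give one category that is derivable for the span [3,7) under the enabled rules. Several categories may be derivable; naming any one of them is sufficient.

[0,7] S   <
  [0,2] NP   >
    [0,1] "here" : NP/N
    [1,2] "that" : N
  [2,7] S\NP   <
    [2,3] "under" : S\N
    [3,7] (S\NP)\(S\N)   >
      [3,4] "idea" : ((S\NP)\(S\N))/S
      [4,7] S   <
        [4,5] "built" : NP
        [5,7] S\NP   <
          [5,6] "which" : PP
          [6,7] "liked" : (S\NP)\PP

(S\NP)\(S\N)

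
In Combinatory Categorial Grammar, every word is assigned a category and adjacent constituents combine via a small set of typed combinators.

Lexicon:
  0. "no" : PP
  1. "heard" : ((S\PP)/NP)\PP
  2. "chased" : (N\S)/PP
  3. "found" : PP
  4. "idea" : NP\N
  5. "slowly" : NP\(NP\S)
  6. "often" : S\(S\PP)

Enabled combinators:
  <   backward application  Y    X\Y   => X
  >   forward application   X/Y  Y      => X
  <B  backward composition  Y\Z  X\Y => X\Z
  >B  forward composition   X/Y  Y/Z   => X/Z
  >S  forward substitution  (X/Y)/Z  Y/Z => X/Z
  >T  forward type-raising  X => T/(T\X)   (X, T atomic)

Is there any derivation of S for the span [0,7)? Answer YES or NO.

YES

[0,7] S   <
  [0,6] S\PP   >
    [0,2] (S\PP)/NP   <
      [0,1] "no" : PP
      [1,2] "heard" : ((S\PP)/NP)\PP
    [2,6] NP   <
      [2,5] NP\S   <B
        [2,4] N\S   >
          [2,3] "chased" : (N\S)/PP
          [3,4] "found" : PP
        [4,5] "idea" : NP\N
      [5,6] "slowly" : NP\(NP\S)
  [6,7] "often" : S\(S\PP)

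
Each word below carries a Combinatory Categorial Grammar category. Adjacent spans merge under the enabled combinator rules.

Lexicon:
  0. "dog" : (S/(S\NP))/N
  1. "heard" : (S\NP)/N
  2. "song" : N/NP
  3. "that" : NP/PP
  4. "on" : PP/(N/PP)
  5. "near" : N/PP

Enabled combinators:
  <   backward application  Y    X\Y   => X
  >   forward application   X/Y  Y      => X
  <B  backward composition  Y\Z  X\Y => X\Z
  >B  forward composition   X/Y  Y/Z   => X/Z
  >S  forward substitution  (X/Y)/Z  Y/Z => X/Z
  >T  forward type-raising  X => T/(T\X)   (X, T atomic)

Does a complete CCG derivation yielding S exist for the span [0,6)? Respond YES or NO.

[0,6] S   >
  [0,4] S/PP   >B
    [0,3] S/NP   >B
      [0,2] S/N   >S
        [0,1] "dog" : (S/(S\NP))/N
        [1,2] "heard" : (S\NP)/N
      [2,3] "song" : N/NP
    [3,4] "that" : NP/PP
  [4,6] PP   >
    [4,5] "on" : PP/(N/PP)
    [5,6] "near" : N/PP

YES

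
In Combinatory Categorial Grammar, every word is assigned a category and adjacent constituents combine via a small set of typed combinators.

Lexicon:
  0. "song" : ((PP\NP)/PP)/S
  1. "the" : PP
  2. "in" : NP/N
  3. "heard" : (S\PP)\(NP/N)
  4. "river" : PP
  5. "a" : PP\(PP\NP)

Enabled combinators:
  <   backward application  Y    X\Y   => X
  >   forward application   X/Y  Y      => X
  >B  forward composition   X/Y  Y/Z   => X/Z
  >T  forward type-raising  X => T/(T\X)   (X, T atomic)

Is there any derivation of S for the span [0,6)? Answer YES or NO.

NO

((PP\NP)/PP)/S PP NP/N (S\PP)\(NP/N) PP PP\(PP\NP)
CKY chart[0,6] = {N/(N\PP), NP/(NP\PP), PP, PP/(PP\PP), S/(S\PP)}; S ∉ chart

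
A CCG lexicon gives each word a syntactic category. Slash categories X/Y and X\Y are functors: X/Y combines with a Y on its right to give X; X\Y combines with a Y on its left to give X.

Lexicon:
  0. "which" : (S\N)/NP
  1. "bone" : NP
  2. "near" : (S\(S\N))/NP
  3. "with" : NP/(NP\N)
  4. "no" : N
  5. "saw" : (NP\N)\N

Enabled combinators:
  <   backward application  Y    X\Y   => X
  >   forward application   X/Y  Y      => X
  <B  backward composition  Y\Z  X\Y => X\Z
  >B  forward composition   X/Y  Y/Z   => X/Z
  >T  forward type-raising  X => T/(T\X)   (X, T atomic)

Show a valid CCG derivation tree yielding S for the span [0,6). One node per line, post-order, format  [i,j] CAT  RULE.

[0,1] (S\N)/NP  lex  "which"
[1,2] NP  lex  "bone"
[0,2] S\N  >  k=1
[2,3] (S\(S\N))/NP  lex  "near"
[3,4] NP/(NP\N)  lex  "with"
[4,5] N  lex  "no"
[5,6] (NP\N)\N  lex  "saw"
[4,6] NP\N  <  k=5
[3,6] NP  >  k=4
[2,6] S\(S\N)  >  k=3
[0,6] S  <  k=2

[0,6] S   <
  [0,2] S\N   >
    [0,1] "which" : (S\N)/NP
    [1,2] "bone" : NP
  [2,6] S\(S\N)   >
    [2,3] "near" : (S\(S\N))/NP
    [3,6] NP   >
      [3,4] "with" : NP/(NP\N)
      [4,6] NP\N   <
        [4,5] "no" : N
        [5,6] "saw" : (NP\N)\N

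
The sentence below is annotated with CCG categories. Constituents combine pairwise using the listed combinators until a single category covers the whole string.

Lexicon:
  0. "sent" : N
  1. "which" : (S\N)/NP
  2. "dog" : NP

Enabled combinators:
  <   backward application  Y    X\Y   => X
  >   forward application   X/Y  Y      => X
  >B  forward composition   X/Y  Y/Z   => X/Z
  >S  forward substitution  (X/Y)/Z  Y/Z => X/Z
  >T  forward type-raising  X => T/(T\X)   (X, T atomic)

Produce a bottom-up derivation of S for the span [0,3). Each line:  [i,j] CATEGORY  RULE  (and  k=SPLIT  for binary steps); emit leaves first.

[0,3] S   >
  [0,1] S/(S\N)   >T
    [0,1] "sent" : N
  [1,3] S\N   >
    [1,2] "which" : (S\N)/NP
    [2,3] "dog" : NP

[0,1] N  lex  "sent"
[0,1] S/(S\N)  >T
[1,2] (S\N)/NP  lex  "which"
[2,3] NP  lex  "dog"
[1,3] S\N  >  k=2
[0,3] S  >  k=1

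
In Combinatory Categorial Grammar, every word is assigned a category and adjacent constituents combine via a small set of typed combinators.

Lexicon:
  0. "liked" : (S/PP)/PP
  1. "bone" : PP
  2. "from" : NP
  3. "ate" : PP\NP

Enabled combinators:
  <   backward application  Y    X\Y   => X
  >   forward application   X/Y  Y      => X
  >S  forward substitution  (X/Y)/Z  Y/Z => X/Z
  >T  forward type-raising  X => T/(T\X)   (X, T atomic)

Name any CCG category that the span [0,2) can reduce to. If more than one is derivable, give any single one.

[0,4] S   >
  [0,2] S/PP   >
    [0,1] "liked" : (S/PP)/PP
    [1,2] "bone" : PP
  [2,4] PP   >
    [2,3] PP/(PP\NP)   >T
      [2,3] "from" : NP
    [3,4] "ate" : PP\NP

S/PP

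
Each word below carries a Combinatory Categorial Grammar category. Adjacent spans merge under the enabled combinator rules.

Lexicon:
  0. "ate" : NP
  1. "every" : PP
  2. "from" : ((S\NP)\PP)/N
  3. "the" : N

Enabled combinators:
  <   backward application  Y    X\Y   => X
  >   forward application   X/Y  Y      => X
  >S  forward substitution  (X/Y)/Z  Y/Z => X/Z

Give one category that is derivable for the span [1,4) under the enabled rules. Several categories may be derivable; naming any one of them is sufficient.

S\NP

[0,4] S   <
  [0,1] "ate" : NP
  [1,4] S\NP   <
    [1,2] "every" : PP
    [2,4] (S\NP)\PP   >
      [2,3] "from" : ((S\NP)\PP)/N
      [3,4] "the" : N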